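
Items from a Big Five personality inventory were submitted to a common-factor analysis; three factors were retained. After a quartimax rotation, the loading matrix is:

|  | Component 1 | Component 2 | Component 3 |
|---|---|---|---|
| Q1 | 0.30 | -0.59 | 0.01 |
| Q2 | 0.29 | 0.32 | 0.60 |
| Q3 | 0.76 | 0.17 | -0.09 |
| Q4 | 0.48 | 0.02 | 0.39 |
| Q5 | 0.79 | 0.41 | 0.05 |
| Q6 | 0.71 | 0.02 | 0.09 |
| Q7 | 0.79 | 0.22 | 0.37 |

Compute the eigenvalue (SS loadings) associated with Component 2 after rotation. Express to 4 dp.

0.6967

SS loadings for Component 2 = (-0.59)² + 0.32² + 0.17² + 0.02² + 0.41² + 0.02² + 0.22² = 0.3481 + 0.1024 + 0.0289 + 0.0004 + 0.1681 + 0.0004 + 0.0484 = 0.6967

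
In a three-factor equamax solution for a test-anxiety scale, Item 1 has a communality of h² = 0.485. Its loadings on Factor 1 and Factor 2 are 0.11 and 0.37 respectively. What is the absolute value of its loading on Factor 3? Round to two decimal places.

Under orthogonal rotation h² = Σλ², so λ_Factor 3² = h² − (0.1490) = 0.485 − 0.1490 = 0.3360.
|λ| = √0.3360 = 0.5797.

0.58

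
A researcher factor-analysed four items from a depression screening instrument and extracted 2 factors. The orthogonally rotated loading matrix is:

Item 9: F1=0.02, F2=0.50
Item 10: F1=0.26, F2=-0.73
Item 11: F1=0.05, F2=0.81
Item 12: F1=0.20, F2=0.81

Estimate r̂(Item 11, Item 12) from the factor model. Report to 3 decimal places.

0.666

r̂ = Σ λ_i·λ_j across factors = (0.05)(0.20) + (0.81)(0.81)
  = +0.0100 +0.6561 = 0.6661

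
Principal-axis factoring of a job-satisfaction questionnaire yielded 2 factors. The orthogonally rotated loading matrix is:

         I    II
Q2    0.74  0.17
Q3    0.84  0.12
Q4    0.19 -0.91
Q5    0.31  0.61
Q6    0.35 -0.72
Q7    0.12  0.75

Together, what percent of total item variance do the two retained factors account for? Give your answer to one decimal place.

SS loadings by factor: 1.5223, 2.3244; total = 3.8467.
Total variance with 6 standardized items is 6, so the solution explains 3.8467/6 = 0.6411 = 64.11%.

64.1%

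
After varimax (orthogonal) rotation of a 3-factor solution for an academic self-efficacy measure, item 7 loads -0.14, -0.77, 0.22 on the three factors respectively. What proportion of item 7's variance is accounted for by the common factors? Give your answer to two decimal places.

0.66

h² = (-0.14)² + (-0.77)² + 0.22² = 0.0196 + 0.5929 + 0.0484 = 0.6609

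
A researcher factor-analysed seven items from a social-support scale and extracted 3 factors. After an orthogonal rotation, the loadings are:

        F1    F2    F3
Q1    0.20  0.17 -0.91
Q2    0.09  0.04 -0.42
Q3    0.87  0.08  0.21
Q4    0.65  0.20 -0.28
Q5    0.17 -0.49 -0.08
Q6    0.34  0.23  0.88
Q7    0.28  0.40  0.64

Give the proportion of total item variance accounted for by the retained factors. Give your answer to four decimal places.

SS loadings by factor: 1.4504, 0.5299, 2.3174; total = 4.2977.
Total variance with 7 standardized items is 7, so the solution explains 4.2977/7 = 0.6140.

0.6140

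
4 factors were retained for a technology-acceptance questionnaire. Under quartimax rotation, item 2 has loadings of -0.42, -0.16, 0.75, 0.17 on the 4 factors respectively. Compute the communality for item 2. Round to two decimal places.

0.79

h² = (-0.42)² + (-0.16)² + 0.75² + 0.17² = 0.1764 + 0.0256 + 0.5625 + 0.0289 = 0.7934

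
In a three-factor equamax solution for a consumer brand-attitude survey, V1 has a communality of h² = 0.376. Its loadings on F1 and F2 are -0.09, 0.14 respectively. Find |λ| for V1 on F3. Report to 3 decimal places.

0.590

Under orthogonal rotation h² = Σλ², so λ_F3² = h² − (0.0277) = 0.376 − 0.0277 = 0.3483.
|λ| = √0.3483 = 0.5902.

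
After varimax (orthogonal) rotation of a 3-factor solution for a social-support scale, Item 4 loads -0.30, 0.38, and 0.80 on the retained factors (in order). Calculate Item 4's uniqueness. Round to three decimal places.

0.126

h² = (-0.30)² + 0.38² + 0.80² = 0.0900 + 0.1444 + 0.6400 = 0.8744
Uniqueness u² = 1 − h² = 1 − 0.8744 = 0.1256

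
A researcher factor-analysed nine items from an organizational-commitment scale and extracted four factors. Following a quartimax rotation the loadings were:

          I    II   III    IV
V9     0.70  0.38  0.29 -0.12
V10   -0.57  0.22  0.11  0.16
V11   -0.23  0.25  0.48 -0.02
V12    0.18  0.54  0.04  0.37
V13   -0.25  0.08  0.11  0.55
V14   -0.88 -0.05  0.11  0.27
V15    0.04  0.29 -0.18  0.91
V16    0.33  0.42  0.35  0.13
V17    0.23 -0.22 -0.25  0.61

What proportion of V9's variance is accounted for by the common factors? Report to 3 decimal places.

0.733

h² = 0.70² + 0.38² + 0.29² + (-0.12)² = 0.4900 + 0.1444 + 0.0841 + 0.0144 = 0.7329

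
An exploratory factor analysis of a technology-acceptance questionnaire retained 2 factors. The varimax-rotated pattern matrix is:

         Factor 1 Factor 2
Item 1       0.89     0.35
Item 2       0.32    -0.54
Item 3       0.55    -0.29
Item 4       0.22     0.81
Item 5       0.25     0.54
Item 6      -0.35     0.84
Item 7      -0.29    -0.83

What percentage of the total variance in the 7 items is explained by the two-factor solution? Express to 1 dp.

Communalities: 0.9146, 0.3940, 0.3866, 0.7045, 0.3541, 0.8281, 0.7730; Σh² = 4.3549.
Total variance with 7 standardized items is 7, so the solution explains 4.3549/7 = 0.6221 = 62.21%.

62.2%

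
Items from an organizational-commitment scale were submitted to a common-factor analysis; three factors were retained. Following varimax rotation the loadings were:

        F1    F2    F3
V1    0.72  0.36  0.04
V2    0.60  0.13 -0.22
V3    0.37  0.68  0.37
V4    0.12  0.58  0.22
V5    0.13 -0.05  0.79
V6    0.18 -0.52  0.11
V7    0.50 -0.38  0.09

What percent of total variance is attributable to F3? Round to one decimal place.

12.6%

SS loadings for F3 = 0.04² + (-0.22)² + 0.37² + 0.22² + 0.79² + 0.11² + 0.09² = 0.8796
With 7 standardized items, total variance = 7. Proportion = 0.8796/7 = 0.1257 → 12.57%.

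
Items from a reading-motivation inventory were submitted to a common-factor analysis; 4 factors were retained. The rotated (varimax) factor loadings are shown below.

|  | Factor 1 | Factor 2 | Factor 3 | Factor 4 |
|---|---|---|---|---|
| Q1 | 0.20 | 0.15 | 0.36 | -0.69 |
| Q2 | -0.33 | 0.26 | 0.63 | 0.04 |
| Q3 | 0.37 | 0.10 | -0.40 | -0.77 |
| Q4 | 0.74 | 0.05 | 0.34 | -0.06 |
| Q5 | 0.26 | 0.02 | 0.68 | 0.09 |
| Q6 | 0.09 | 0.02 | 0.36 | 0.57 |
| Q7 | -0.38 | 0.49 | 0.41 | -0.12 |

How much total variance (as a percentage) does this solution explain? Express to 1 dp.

Communalities: 0.6682, 0.5750, 0.8998, 0.6693, 0.5385, 0.4630, 0.5670; Σh² = 4.3808.
Total variance with 7 standardized items is 7, so the solution explains 4.3808/7 = 0.6258 = 62.58%.

62.6%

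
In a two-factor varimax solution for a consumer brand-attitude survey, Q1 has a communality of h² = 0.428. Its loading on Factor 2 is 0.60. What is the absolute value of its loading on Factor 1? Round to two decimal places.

Under orthogonal rotation h² = Σλ², so λ_Factor 1² = h² − (0.3600) = 0.428 − 0.3600 = 0.0680.
|λ| = √0.0680 = 0.2608.

0.26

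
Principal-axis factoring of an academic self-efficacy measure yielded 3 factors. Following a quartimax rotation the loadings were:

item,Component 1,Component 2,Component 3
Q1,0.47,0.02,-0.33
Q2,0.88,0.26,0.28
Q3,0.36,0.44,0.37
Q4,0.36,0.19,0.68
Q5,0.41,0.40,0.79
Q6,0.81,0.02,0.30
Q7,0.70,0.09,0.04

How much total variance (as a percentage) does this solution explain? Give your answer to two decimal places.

64.82%

SS loadings by factor: 2.5687, 0.4662, 1.5023; total = 4.5372.
Total variance with 7 standardized items is 7, so the solution explains 4.5372/7 = 0.6482 = 64.82%.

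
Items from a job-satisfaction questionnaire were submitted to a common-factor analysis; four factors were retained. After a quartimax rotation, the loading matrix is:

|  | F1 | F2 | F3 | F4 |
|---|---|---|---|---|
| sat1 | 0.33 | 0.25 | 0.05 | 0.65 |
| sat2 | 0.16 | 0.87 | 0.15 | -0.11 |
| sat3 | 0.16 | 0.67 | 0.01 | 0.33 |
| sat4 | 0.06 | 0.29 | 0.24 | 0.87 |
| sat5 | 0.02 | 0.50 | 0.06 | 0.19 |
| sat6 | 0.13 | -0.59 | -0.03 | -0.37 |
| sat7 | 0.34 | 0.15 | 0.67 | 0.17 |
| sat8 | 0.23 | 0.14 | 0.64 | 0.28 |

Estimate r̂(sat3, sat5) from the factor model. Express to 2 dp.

0.40

r̂ = Σ λ_i·λ_j across factors = (0.16)(0.02) + (0.67)(0.50) + (0.01)(0.06) + (0.33)(0.19)
  = +0.0032 +0.3350 +0.0006 +0.0627 = 0.4015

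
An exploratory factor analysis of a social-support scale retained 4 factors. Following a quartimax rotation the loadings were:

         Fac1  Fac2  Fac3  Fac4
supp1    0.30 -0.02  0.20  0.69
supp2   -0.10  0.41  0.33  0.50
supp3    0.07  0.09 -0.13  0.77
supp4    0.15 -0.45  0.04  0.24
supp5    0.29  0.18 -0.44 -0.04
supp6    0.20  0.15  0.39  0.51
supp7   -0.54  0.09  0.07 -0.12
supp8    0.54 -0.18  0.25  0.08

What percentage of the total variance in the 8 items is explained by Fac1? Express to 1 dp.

SS loadings for Fac1 = 0.30² + (-0.10)² + 0.07² + 0.15² + 0.29² + 0.20² + (-0.54)² + 0.54² = 0.8347
With 8 standardized items, total variance = 8. Proportion = 0.8347/8 = 0.1043 → 10.43%.

10.4%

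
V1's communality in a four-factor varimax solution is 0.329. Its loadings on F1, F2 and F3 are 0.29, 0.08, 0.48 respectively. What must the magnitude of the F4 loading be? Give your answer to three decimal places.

0.090

Under orthogonal rotation h² = Σλ², so λ_F4² = h² − (0.3209) = 0.329 − 0.3209 = 0.0081.
|λ| = √0.0081 = 0.0900.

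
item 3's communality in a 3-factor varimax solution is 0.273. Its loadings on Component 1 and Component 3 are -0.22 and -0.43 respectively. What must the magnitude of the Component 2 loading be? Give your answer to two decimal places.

Under orthogonal rotation h² = Σλ², so λ_Component 2² = h² − (0.2333) = 0.273 − 0.2333 = 0.0397.
|λ| = √0.0397 = 0.1992.

0.20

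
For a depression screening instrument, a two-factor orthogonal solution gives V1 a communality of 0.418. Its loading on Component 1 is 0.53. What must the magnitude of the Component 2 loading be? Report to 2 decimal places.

Under orthogonal rotation h² = Σλ², so λ_Component 2² = h² − (0.2809) = 0.418 − 0.2809 = 0.1371.
|λ| = √0.1371 = 0.3703.

0.37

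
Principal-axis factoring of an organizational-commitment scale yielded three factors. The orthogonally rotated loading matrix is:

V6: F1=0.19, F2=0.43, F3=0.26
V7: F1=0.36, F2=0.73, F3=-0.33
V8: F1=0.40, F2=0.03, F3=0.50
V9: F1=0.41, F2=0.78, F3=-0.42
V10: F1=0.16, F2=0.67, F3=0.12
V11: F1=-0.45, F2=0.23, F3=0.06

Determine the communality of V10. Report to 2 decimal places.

0.49

h² = 0.16² + 0.67² + 0.12² = 0.0256 + 0.4489 + 0.0144 = 0.4889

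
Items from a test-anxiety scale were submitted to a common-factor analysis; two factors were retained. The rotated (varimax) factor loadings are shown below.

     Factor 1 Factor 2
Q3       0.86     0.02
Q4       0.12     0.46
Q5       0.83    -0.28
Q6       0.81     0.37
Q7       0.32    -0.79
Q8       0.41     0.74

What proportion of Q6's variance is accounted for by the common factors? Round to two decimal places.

0.79

h² = 0.81² + 0.37² = 0.6561 + 0.1369 = 0.7930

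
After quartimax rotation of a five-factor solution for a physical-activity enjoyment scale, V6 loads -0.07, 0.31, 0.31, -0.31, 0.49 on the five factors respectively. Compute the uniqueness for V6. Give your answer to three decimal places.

0.467

h² = (-0.07)² + 0.31² + 0.31² + (-0.31)² + 0.49² = 0.0049 + 0.0961 + 0.0961 + 0.0961 + 0.2401 = 0.5333
Uniqueness u² = 1 − h² = 1 − 0.5333 = 0.4667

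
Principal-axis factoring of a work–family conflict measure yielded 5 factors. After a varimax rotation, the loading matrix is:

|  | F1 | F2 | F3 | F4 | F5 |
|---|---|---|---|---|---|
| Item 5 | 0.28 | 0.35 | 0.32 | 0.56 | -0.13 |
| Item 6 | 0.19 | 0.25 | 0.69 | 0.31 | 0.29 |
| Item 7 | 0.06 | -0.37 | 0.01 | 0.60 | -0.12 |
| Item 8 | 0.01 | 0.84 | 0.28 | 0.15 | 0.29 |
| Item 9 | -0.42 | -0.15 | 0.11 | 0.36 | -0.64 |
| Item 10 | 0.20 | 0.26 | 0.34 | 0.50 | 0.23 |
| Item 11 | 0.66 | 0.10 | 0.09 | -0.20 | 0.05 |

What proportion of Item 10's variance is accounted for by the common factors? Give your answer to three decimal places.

h² = 0.20² + 0.26² + 0.34² + 0.50² + 0.23² = 0.0400 + 0.0676 + 0.1156 + 0.2500 + 0.0529 = 0.5261

0.526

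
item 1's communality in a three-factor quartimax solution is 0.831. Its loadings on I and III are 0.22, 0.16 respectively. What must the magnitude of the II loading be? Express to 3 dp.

0.870

Under orthogonal rotation h² = Σλ², so λ_II² = h² − (0.0740) = 0.831 − 0.0740 = 0.7570.
|λ| = √0.7570 = 0.8701.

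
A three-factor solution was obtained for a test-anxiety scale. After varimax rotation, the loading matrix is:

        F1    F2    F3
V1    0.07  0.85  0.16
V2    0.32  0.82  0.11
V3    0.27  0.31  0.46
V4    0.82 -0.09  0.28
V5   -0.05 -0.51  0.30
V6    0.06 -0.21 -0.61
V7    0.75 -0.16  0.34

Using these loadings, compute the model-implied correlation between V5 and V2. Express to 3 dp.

r̂ = Σ λ_i·λ_j across factors = (-0.05)(0.32) + (-0.51)(0.82) + (0.30)(0.11)
  = -0.0160 -0.4182 +0.0330 = -0.4012

-0.401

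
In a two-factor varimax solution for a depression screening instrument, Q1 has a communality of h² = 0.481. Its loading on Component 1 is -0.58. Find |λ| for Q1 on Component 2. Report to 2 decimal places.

0.38

Under orthogonal rotation h² = Σλ², so λ_Component 2² = h² − (0.3364) = 0.481 − 0.3364 = 0.1446.
|λ| = √0.1446 = 0.3803.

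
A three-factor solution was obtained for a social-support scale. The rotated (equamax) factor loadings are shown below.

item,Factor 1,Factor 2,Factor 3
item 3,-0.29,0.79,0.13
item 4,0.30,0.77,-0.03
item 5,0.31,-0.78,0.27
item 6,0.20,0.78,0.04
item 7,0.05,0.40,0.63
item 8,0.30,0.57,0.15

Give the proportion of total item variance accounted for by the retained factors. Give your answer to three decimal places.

SS loadings by factor: 0.4027, 2.9187, 0.5117; total = 3.8331.
Total variance with 6 standardized items is 6, so the solution explains 3.8331/6 = 0.6389.

0.639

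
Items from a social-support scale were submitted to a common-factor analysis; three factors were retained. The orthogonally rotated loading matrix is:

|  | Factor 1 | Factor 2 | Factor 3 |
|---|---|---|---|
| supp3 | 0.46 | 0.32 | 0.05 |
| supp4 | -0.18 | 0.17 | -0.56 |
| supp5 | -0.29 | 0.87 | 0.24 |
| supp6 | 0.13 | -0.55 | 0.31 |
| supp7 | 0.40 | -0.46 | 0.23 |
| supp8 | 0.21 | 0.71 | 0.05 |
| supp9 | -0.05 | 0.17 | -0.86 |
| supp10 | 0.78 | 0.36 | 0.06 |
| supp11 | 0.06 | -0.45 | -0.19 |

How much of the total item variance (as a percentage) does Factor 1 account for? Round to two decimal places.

SS loadings for Factor 1 = 0.46² + (-0.18)² + (-0.29)² + 0.13² + 0.40² + 0.21² + (-0.05)² + 0.78² + 0.06² = 1.1636
With 9 standardized items, total variance = 9. Proportion = 1.1636/9 = 0.1293 → 12.93%.

12.93%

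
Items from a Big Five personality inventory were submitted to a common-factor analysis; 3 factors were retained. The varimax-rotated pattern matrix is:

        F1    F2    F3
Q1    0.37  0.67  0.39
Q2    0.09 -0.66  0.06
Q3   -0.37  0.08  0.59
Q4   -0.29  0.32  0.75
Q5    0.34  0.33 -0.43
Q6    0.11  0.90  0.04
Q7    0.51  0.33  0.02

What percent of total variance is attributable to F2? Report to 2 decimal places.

28.87%

SS loadings for F2 = 0.67² + (-0.66)² + 0.08² + 0.32² + 0.33² + 0.90² + 0.33² = 2.0211
With 7 standardized items, total variance = 7. Proportion = 2.0211/7 = 0.2887 → 28.87%.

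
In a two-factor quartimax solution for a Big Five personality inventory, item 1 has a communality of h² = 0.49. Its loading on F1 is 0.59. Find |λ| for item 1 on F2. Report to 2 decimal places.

Under orthogonal rotation h² = Σλ², so λ_F2² = h² − (0.3481) = 0.49 − 0.3481 = 0.1419.
|λ| = √0.1419 = 0.3767.

0.38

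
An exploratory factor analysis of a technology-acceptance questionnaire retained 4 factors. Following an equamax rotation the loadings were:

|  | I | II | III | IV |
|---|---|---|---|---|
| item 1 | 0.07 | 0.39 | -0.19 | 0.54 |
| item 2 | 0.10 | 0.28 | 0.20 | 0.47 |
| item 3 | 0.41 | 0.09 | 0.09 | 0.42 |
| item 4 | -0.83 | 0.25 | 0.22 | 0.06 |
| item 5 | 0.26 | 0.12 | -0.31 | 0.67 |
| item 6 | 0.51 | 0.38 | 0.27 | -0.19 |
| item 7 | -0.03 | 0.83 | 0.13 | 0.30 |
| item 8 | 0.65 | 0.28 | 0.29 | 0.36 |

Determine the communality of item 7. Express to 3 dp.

0.797

h² = (-0.03)² + 0.83² + 0.13² + 0.30² = 0.0009 + 0.6889 + 0.0169 + 0.0900 = 0.7967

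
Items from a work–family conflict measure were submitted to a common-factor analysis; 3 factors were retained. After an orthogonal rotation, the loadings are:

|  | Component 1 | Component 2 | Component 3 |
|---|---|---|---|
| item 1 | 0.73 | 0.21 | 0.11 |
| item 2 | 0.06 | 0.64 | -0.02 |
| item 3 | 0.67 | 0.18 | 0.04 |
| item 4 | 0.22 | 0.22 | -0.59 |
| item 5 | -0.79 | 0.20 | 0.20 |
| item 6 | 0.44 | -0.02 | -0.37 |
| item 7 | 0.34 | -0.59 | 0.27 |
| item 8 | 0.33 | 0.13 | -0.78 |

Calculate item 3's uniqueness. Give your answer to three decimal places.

h² = 0.67² + 0.18² + 0.04² = 0.4489 + 0.0324 + 0.0016 = 0.4829
Uniqueness u² = 1 − h² = 1 − 0.4829 = 0.5171

0.517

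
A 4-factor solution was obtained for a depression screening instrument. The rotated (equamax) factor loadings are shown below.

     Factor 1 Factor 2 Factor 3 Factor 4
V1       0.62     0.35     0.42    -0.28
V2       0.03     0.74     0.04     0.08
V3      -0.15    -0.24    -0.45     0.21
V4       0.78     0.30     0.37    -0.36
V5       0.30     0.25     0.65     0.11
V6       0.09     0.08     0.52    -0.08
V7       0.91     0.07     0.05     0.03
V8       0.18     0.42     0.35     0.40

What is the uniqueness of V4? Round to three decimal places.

0.035

h² = 0.78² + 0.30² + 0.37² + (-0.36)² = 0.6084 + 0.0900 + 0.1369 + 0.1296 = 0.9649
Uniqueness u² = 1 − h² = 1 − 0.9649 = 0.0351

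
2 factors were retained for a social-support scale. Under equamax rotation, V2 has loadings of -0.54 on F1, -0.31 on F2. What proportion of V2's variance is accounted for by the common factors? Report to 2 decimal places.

0.39

h² = (-0.54)² + (-0.31)² = 0.2916 + 0.0961 = 0.3877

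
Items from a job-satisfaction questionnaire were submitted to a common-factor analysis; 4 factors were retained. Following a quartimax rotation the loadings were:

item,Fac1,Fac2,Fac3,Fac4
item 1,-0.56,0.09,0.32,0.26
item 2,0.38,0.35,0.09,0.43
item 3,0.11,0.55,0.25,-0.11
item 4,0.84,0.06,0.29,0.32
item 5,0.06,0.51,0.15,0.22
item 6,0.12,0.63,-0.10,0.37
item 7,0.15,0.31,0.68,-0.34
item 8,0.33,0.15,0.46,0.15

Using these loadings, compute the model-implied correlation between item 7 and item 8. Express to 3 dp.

r̂ = Σ λ_i·λ_j across factors = (0.15)(0.33) + (0.31)(0.15) + (0.68)(0.46) + (-0.34)(0.15)
  = +0.0495 +0.0465 +0.3128 -0.0510 = 0.3578

0.358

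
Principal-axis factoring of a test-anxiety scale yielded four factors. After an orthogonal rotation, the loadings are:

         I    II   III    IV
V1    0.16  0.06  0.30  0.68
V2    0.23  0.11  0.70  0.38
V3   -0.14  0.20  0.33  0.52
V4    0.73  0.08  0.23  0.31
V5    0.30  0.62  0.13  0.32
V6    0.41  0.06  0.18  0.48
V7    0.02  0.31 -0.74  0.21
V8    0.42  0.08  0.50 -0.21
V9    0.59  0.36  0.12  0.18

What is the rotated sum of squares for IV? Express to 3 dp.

1.427

SS loadings for IV = 0.68² + 0.38² + 0.52² + 0.31² + 0.32² + 0.48² + 0.21² + (-0.21)² + 0.18² = 0.4624 + 0.1444 + 0.2704 + 0.0961 + 0.1024 + 0.2304 + 0.0441 + 0.0441 + 0.0324 = 1.4267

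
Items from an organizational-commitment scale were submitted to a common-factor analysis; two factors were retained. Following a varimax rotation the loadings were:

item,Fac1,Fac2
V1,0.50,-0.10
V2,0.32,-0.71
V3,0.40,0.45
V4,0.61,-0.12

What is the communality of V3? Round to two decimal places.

h² = 0.40² + 0.45² = 0.1600 + 0.2025 = 0.3625

0.36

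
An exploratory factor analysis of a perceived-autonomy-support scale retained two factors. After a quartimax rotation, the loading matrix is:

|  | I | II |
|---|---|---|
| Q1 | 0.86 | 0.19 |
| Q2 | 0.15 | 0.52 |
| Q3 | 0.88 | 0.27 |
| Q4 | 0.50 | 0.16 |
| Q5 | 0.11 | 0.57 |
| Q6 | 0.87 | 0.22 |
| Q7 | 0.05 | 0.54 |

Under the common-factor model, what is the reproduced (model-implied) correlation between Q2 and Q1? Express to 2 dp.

r̂ = Σ λ_i·λ_j across factors = (0.15)(0.86) + (0.52)(0.19)
  = +0.1290 +0.0988 = 0.2278

0.23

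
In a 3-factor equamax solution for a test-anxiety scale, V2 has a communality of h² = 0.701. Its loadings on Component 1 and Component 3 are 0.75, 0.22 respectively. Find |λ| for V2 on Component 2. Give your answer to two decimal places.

Under orthogonal rotation h² = Σλ², so λ_Component 2² = h² − (0.6109) = 0.701 − 0.6109 = 0.0901.
|λ| = √0.0901 = 0.3002.

0.30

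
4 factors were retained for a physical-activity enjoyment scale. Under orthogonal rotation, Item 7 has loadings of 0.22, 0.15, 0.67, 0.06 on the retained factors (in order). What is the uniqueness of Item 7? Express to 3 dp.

0.477

h² = 0.22² + 0.15² + 0.67² + 0.06² = 0.0484 + 0.0225 + 0.4489 + 0.0036 = 0.5234
Uniqueness u² = 1 − h² = 1 − 0.5234 = 0.4766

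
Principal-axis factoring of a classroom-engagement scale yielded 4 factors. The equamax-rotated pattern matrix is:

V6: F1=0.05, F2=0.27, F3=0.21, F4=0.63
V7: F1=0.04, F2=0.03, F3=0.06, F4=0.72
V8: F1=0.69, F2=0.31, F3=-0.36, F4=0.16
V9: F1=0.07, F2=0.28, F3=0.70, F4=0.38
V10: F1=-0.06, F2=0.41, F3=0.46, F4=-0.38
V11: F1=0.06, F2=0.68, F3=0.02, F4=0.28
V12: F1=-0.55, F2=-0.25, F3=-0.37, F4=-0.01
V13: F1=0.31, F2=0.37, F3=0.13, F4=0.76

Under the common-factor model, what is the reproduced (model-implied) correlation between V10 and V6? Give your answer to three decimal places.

r̂ = Σ λ_i·λ_j across factors = (-0.06)(0.05) + (0.41)(0.27) + (0.46)(0.21) + (-0.38)(0.63)
  = -0.0030 +0.1107 +0.0966 -0.2394 = -0.0351

-0.035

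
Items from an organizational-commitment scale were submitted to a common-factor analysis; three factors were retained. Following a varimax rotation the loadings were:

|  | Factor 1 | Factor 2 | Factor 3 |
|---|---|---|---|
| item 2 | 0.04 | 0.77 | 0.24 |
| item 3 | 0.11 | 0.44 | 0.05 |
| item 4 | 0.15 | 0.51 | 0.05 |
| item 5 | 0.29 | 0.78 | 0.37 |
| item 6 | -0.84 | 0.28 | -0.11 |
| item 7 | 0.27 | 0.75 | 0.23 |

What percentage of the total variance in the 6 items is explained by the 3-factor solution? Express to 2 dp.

SS loadings by factor: 0.8988, 2.2959, 0.2645; total = 3.4592.
Total variance with 6 standardized items is 6, so the solution explains 3.4592/6 = 0.5765 = 57.65%.

57.65%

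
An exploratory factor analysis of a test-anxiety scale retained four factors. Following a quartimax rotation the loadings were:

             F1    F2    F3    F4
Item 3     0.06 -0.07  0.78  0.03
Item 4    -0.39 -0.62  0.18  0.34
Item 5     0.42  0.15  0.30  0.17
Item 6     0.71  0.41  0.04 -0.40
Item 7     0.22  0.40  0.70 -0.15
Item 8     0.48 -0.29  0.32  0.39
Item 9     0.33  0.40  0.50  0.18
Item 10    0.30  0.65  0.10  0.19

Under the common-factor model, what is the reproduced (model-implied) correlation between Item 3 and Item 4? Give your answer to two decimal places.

0.17

r̂ = Σ λ_i·λ_j across factors = (0.06)(-0.39) + (-0.07)(-0.62) + (0.78)(0.18) + (0.03)(0.34)
  = -0.0234 +0.0434 +0.1404 +0.0102 = 0.1706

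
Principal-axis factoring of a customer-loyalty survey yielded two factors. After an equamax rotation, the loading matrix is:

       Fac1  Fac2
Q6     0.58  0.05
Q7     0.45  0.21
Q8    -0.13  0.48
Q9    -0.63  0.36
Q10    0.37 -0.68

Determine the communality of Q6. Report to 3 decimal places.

0.339

h² = 0.58² + 0.05² = 0.3364 + 0.0025 = 0.3389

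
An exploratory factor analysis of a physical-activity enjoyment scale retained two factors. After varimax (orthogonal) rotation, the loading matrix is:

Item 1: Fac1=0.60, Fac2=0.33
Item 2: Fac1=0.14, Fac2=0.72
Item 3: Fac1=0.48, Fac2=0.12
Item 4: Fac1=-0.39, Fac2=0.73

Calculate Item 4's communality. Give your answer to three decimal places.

0.685

h² = (-0.39)² + 0.73² = 0.1521 + 0.5329 = 0.6850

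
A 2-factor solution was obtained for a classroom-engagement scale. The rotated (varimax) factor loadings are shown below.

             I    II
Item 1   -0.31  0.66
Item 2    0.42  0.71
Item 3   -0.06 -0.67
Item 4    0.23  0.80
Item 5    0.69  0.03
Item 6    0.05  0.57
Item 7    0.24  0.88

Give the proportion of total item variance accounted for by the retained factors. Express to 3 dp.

0.571

SS loadings by factor: 0.8652, 3.1288; total = 3.9940.
Total variance with 7 standardized items is 7, so the solution explains 3.9940/7 = 0.5706.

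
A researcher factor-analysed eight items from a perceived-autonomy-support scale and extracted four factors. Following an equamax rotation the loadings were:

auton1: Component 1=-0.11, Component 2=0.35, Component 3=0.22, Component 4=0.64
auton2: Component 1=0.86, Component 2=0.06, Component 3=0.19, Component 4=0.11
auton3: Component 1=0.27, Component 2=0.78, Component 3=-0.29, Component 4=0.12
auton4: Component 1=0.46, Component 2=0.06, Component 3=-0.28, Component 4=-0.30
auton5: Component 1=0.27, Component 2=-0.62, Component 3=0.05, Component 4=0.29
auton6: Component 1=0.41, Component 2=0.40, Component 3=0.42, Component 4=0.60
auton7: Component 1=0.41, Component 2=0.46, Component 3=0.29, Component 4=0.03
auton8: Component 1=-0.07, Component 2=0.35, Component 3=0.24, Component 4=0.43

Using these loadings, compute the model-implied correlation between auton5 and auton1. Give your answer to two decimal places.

-0.05

r̂ = Σ λ_i·λ_j across factors = (0.27)(-0.11) + (-0.62)(0.35) + (0.05)(0.22) + (0.29)(0.64)
  = -0.0297 -0.2170 +0.0110 +0.1856 = -0.0501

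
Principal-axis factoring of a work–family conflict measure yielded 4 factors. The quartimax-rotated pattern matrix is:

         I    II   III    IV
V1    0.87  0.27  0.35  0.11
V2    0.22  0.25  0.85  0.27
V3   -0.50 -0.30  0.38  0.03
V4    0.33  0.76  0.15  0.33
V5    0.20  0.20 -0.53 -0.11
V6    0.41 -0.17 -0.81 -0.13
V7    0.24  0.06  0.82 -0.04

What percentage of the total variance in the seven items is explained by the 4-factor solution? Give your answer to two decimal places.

73.60%

SS loadings by factor: 1.4299, 0.8755, 2.6213, 0.2254; total = 5.1521.
Total variance with 7 standardized items is 7, so the solution explains 5.1521/7 = 0.7360 = 73.60%.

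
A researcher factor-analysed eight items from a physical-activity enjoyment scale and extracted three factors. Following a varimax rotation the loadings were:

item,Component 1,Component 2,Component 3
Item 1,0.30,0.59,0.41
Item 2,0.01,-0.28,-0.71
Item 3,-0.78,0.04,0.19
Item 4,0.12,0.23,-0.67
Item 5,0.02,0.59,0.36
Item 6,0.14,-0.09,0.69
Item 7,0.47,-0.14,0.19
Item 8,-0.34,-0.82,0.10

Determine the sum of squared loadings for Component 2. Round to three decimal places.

1.529

SS loadings for Component 2 = 0.59² + (-0.28)² + 0.04² + 0.23² + 0.59² + (-0.09)² + (-0.14)² + (-0.82)² = 0.3481 + 0.0784 + 0.0016 + 0.0529 + 0.3481 + 0.0081 + 0.0196 + 0.6724 = 1.5292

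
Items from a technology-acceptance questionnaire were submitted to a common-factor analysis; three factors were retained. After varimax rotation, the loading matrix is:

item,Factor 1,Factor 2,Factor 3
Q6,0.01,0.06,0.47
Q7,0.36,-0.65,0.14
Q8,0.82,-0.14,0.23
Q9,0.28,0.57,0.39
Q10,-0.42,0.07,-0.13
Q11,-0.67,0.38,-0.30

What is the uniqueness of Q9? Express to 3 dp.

h² = 0.28² + 0.57² + 0.39² = 0.0784 + 0.3249 + 0.1521 = 0.5554
Uniqueness u² = 1 − h² = 1 − 0.5554 = 0.4446

0.445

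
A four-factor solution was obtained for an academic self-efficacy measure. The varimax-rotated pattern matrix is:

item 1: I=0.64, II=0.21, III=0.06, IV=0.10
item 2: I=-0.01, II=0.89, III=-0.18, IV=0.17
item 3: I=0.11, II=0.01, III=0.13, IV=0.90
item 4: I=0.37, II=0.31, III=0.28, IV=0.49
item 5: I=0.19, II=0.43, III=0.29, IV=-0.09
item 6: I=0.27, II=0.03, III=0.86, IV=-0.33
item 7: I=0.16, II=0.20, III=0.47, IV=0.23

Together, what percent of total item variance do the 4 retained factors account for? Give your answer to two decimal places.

Communalities: 0.4673, 0.8535, 0.8391, 0.5515, 0.3132, 0.9223, 0.3394; Σh² = 4.2863.
Total variance with 7 standardized items is 7, so the solution explains 4.2863/7 = 0.6123 = 61.23%.

61.23%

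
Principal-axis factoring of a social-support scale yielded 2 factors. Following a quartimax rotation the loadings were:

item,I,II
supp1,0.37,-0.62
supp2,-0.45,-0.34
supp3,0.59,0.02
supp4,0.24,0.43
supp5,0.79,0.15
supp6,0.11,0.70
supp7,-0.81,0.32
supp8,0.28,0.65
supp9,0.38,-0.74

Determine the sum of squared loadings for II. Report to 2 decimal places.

SS loadings for II = (-0.62)² + (-0.34)² + 0.02² + 0.43² + 0.15² + 0.70² + 0.32² + 0.65² + (-0.74)² = 0.3844 + 0.1156 + 0.0004 + 0.1849 + 0.0225 + 0.4900 + 0.1024 + 0.4225 + 0.5476 = 2.2703

2.27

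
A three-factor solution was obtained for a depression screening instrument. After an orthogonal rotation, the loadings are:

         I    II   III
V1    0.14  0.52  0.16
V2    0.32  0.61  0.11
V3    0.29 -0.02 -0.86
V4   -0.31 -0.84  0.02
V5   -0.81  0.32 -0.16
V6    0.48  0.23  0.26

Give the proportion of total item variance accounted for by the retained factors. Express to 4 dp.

0.5939

Communalities: 0.3156, 0.4866, 0.8241, 0.8021, 0.7841, 0.3509; Σh² = 3.5634.
Total variance with 6 standardized items is 6, so the solution explains 3.5634/6 = 0.5939.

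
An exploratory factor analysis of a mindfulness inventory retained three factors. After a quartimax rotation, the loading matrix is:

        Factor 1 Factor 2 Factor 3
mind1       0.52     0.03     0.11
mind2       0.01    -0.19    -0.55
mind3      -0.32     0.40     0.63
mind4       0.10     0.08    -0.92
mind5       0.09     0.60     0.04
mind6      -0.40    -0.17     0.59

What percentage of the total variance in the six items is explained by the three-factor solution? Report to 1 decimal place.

50.8%

SS loadings by factor: 0.5510, 0.5923, 1.9076; total = 3.0509.
Total variance with 6 standardized items is 6, so the solution explains 3.0509/6 = 0.5085 = 50.85%.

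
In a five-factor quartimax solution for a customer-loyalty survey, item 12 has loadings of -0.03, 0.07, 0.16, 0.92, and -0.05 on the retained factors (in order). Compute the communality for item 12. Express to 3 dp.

0.880

h² = (-0.03)² + 0.07² + 0.16² + 0.92² + (-0.05)² = 0.0009 + 0.0049 + 0.0256 + 0.8464 + 0.0025 = 0.8803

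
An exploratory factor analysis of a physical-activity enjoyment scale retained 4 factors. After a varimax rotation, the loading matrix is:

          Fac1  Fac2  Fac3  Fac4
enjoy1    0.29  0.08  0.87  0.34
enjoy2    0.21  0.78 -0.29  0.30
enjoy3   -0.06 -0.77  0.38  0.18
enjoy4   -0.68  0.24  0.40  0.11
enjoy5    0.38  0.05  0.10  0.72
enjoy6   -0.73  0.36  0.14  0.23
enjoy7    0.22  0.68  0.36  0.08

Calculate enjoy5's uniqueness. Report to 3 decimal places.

0.325

h² = 0.38² + 0.05² + 0.10² + 0.72² = 0.1444 + 0.0025 + 0.0100 + 0.5184 = 0.6753
Uniqueness u² = 1 − h² = 1 − 0.6753 = 0.3247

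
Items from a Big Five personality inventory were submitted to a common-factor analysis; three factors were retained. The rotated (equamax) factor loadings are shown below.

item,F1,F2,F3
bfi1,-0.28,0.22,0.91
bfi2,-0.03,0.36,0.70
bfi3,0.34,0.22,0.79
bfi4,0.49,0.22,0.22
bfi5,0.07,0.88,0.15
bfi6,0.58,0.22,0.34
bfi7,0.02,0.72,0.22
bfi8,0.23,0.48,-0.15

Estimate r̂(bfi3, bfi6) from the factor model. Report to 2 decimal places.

0.51

r̂ = Σ λ_i·λ_j across factors = (0.34)(0.58) + (0.22)(0.22) + (0.79)(0.34)
  = +0.1972 +0.0484 +0.2686 = 0.5142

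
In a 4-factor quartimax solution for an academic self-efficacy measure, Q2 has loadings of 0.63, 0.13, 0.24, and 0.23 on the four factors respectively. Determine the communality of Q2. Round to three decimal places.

0.524

h² = 0.63² + 0.13² + 0.24² + 0.23² = 0.3969 + 0.0169 + 0.0576 + 0.0529 = 0.5243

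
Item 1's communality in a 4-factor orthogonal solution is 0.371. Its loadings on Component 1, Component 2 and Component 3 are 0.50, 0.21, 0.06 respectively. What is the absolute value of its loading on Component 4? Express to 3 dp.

0.271

Under orthogonal rotation h² = Σλ², so λ_Component 4² = h² − (0.2977) = 0.371 − 0.2977 = 0.0733.
|λ| = √0.0733 = 0.2707.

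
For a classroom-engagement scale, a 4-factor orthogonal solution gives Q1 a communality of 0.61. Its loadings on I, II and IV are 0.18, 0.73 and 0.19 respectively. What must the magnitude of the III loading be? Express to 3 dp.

Under orthogonal rotation h² = Σλ², so λ_III² = h² − (0.6014) = 0.61 − 0.6014 = 0.0086.
|λ| = √0.0086 = 0.0927.

0.093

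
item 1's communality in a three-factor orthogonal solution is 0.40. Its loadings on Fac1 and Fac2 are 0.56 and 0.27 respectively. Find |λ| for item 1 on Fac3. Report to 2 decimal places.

Under orthogonal rotation h² = Σλ², so λ_Fac3² = h² − (0.3865) = 0.40 − 0.3865 = 0.0135.
|λ| = √0.0135 = 0.1162.

0.12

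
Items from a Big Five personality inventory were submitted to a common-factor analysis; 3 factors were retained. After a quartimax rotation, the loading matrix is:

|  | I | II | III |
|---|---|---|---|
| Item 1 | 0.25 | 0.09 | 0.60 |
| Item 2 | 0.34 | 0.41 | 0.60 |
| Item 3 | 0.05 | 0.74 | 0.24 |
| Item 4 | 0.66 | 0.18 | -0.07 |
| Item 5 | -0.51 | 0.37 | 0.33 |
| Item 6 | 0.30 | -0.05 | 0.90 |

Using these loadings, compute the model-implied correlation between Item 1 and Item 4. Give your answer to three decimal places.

r̂ = Σ λ_i·λ_j across factors = (0.25)(0.66) + (0.09)(0.18) + (0.60)(-0.07)
  = +0.1650 +0.0162 -0.0420 = 0.1392

0.139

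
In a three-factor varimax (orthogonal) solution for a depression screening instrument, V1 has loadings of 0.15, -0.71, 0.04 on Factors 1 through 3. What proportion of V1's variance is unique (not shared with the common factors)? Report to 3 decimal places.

h² = 0.15² + (-0.71)² + 0.04² = 0.0225 + 0.5041 + 0.0016 = 0.5282
Uniqueness u² = 1 − h² = 1 − 0.5282 = 0.4718

0.472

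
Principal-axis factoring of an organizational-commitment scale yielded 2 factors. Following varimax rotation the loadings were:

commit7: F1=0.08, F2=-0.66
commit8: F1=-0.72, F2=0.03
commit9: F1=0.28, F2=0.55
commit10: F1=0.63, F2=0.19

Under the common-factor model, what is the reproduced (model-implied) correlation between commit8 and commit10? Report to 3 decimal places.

-0.448

r̂ = Σ λ_i·λ_j across factors = (-0.72)(0.63) + (0.03)(0.19)
  = -0.4536 +0.0057 = -0.4479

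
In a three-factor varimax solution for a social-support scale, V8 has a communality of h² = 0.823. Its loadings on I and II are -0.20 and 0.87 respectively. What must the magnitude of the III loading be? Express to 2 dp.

0.16

Under orthogonal rotation h² = Σλ², so λ_III² = h² − (0.7969) = 0.823 − 0.7969 = 0.0261.
|λ| = √0.0261 = 0.1616.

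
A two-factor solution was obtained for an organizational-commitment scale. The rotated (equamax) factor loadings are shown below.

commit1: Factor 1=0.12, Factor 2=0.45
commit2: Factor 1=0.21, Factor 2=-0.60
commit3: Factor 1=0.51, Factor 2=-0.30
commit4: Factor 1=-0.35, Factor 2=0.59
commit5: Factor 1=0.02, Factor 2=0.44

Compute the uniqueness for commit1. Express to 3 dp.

0.783

h² = 0.12² + 0.45² = 0.0144 + 0.2025 = 0.2169
Uniqueness u² = 1 − h² = 1 − 0.2169 = 0.7831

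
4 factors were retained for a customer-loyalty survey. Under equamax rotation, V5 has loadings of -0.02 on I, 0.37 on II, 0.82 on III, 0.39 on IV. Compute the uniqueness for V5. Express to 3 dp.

h² = (-0.02)² + 0.37² + 0.82² + 0.39² = 0.0004 + 0.1369 + 0.6724 + 0.1521 = 0.9618
Uniqueness u² = 1 − h² = 1 − 0.9618 = 0.0382

0.038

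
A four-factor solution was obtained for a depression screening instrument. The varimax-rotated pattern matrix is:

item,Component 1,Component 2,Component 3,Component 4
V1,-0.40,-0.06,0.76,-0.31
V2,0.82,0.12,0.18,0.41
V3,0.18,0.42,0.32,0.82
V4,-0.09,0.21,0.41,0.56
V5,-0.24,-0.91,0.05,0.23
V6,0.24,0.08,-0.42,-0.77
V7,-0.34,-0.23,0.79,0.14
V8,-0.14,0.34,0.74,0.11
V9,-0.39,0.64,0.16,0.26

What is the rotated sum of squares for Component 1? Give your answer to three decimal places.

1.275

SS loadings for Component 1 = (-0.40)² + 0.82² + 0.18² + (-0.09)² + (-0.24)² + 0.24² + (-0.34)² + (-0.14)² + (-0.39)² = 0.1600 + 0.6724 + 0.0324 + 0.0081 + 0.0576 + 0.0576 + 0.1156 + 0.0196 + 0.1521 = 1.2754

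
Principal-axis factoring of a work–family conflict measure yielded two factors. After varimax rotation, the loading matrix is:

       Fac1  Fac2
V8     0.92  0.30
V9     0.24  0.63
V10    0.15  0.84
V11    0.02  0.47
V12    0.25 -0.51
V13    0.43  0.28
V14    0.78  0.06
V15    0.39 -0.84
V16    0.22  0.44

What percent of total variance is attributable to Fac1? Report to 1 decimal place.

SS loadings for Fac1 = 0.92² + 0.24² + 0.15² + 0.02² + 0.25² + 0.43² + 0.78² + 0.39² + 0.22² = 1.9832
With 9 standardized items, total variance = 9. Proportion = 1.9832/9 = 0.2204 → 22.04%.

22.0%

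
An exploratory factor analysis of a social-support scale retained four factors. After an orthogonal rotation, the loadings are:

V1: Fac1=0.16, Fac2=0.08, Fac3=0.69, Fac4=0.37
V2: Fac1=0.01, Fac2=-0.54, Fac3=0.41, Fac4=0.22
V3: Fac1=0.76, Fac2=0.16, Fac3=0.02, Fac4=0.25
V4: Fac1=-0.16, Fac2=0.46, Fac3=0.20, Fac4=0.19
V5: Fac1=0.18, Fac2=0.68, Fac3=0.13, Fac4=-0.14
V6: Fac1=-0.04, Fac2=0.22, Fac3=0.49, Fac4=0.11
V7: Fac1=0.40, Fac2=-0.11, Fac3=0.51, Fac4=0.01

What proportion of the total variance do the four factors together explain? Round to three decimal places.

SS loadings by factor: 0.8229, 1.0581, 1.2017, 0.3157; total = 3.3984.
Total variance with 7 standardized items is 7, so the solution explains 3.3984/7 = 0.4855.

0.485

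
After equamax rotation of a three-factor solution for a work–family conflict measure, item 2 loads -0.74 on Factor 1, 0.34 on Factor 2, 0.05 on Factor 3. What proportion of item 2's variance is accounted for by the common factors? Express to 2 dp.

0.67

h² = (-0.74)² + 0.34² + 0.05² = 0.5476 + 0.1156 + 0.0025 = 0.6657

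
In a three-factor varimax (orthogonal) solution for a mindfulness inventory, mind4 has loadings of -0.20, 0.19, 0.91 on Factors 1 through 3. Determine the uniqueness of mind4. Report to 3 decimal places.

h² = (-0.20)² + 0.19² + 0.91² = 0.0400 + 0.0361 + 0.8281 = 0.9042
Uniqueness u² = 1 − h² = 1 − 0.9042 = 0.0958

0.096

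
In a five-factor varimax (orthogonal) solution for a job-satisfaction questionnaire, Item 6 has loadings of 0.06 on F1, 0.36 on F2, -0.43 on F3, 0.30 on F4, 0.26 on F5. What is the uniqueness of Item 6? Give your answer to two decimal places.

0.52

h² = 0.06² + 0.36² + (-0.43)² + 0.30² + 0.26² = 0.0036 + 0.1296 + 0.1849 + 0.0900 + 0.0676 = 0.4757
Uniqueness u² = 1 − h² = 1 − 0.4757 = 0.5243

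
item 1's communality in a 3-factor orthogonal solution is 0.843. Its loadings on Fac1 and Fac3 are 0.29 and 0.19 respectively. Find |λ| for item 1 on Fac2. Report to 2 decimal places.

Under orthogonal rotation h² = Σλ², so λ_Fac2² = h² − (0.1202) = 0.843 − 0.1202 = 0.7228.
|λ| = √0.7228 = 0.8502.

0.85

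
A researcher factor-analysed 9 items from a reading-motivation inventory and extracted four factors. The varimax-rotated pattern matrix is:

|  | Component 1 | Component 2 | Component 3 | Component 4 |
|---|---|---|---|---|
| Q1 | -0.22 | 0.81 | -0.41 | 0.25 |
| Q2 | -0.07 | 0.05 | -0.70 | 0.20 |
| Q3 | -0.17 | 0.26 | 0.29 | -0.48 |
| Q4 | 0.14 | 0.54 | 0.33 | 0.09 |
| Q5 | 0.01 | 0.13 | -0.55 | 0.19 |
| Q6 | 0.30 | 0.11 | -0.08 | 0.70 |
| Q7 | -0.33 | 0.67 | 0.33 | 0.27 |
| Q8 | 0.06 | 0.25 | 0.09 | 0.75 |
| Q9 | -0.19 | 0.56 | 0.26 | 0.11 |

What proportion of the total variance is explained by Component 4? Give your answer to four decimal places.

0.1683

SS loadings for Component 4 = 0.25² + 0.20² + (-0.48)² + 0.09² + 0.19² + 0.70² + 0.27² + 0.75² + 0.11² = 1.5146
Proportion of variance = 1.5146 / 9 = 0.1683.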